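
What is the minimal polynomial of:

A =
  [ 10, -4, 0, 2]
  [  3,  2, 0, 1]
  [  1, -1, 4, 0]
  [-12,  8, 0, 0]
x^3 - 12*x^2 + 48*x - 64

The characteristic polynomial is χ_A(x) = (x - 4)^4, so the eigenvalues are known. The minimal polynomial is
  m_A(x) = Π_λ (x − λ)^{k_λ}
where k_λ is the size of the *largest* Jordan block for λ (equivalently, the smallest k with (A − λI)^k v = 0 for every generalised eigenvector v of λ).

  λ = 4: largest Jordan block has size 3, contributing (x − 4)^3

So m_A(x) = (x - 4)^3 = x^3 - 12*x^2 + 48*x - 64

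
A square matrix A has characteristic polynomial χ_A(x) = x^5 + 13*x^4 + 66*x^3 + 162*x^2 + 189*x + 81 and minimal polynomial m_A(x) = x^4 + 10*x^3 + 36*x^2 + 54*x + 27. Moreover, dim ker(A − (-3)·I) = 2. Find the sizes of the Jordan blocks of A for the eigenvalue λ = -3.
Block sizes for λ = -3: [3, 1]

Step 1 — from the characteristic polynomial, algebraic multiplicity of λ = -3 is 4. From dim ker(A − (-3)·I) = 2, there are exactly 2 Jordan blocks for λ = -3.
Step 2 — from the minimal polynomial, the factor (x + 3)^3 tells us the largest block for λ = -3 has size 3.
Step 3 — with total size 4, 2 blocks, and largest block 3, the block sizes (in nonincreasing order) are [3, 1].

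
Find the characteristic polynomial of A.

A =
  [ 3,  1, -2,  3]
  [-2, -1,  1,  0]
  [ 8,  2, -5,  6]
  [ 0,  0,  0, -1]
x^4 + 4*x^3 + 6*x^2 + 4*x + 1

Expanding det(x·I − A) (e.g. by cofactor expansion or by noting that A is similar to its Jordan form J, which has the same characteristic polynomial as A) gives
  χ_A(x) = x^4 + 4*x^3 + 6*x^2 + 4*x + 1
which factors as (x + 1)^4. The eigenvalues (with algebraic multiplicities) are λ = -1 with multiplicity 4.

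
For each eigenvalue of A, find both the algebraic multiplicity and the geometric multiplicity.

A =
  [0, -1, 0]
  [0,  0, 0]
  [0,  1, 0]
λ = 0: alg = 3, geom = 2

Step 1 — factor the characteristic polynomial to read off the algebraic multiplicities:
  χ_A(x) = x^3

Step 2 — compute geometric multiplicities via the rank-nullity identity g(λ) = n − rank(A − λI):
  rank(A − (0)·I) = 1, so dim ker(A − (0)·I) = n − 1 = 2

Summary:
  λ = 0: algebraic multiplicity = 3, geometric multiplicity = 2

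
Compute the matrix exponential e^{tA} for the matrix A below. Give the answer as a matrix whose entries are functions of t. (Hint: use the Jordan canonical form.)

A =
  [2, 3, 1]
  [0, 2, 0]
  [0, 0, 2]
e^{tA} =
  [exp(2*t), 3*t*exp(2*t), t*exp(2*t)]
  [0, exp(2*t), 0]
  [0, 0, exp(2*t)]

Strategy: write A = P · J · P⁻¹ where J is a Jordan canonical form, so e^{tA} = P · e^{tJ} · P⁻¹, and e^{tJ} can be computed block-by-block.

A has Jordan form
J =
  [2, 1, 0]
  [0, 2, 0]
  [0, 0, 2]
(up to reordering of blocks).

Per-block formulas:
  For a 2×2 Jordan block J_2(2): exp(t · J_2(2)) = e^(2t)·(I + t·N), where N is the 2×2 nilpotent shift.
  For a 1×1 block at λ = 2: exp(t · [2]) = [e^(2t)].

After assembling e^{tJ} and conjugating by P, we get:

e^{tA} =
  [exp(2*t), 3*t*exp(2*t), t*exp(2*t)]
  [0, exp(2*t), 0]
  [0, 0, exp(2*t)]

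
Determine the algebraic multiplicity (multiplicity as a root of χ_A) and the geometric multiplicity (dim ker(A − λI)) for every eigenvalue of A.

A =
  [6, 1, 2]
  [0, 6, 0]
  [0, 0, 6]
λ = 6: alg = 3, geom = 2

Step 1 — factor the characteristic polynomial to read off the algebraic multiplicities:
  χ_A(x) = (x - 6)^3

Step 2 — compute geometric multiplicities via the rank-nullity identity g(λ) = n − rank(A − λI):
  rank(A − (6)·I) = 1, so dim ker(A − (6)·I) = n − 1 = 2

Summary:
  λ = 6: algebraic multiplicity = 3, geometric multiplicity = 2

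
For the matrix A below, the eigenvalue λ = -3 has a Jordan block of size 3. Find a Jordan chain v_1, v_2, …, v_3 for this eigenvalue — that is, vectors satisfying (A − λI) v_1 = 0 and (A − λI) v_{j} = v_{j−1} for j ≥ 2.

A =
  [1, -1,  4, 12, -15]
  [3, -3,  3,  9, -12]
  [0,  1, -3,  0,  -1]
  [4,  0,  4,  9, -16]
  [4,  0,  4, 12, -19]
A Jordan chain for λ = -3 of length 3:
v_1 = (1, 0, -1, 0, 0)ᵀ
v_2 = (4, 3, 0, 4, 4)ᵀ
v_3 = (1, 0, 0, 0, 0)ᵀ

Let N = A − (-3)·I. We want v_3 with N^3 v_3 = 0 but N^2 v_3 ≠ 0; then v_{j-1} := N · v_j for j = 3, …, 2.

Pick v_3 = (1, 0, 0, 0, 0)ᵀ.
Then v_2 = N · v_3 = (4, 3, 0, 4, 4)ᵀ.
Then v_1 = N · v_2 = (1, 0, -1, 0, 0)ᵀ.

Sanity check: (A − (-3)·I) v_1 = (0, 0, 0, 0, 0)ᵀ = 0. ✓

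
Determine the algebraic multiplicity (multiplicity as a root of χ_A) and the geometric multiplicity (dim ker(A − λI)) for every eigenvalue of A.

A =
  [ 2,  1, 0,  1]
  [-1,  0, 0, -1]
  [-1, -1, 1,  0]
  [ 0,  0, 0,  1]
λ = 1: alg = 4, geom = 2

Step 1 — factor the characteristic polynomial to read off the algebraic multiplicities:
  χ_A(x) = (x - 1)^4

Step 2 — compute geometric multiplicities via the rank-nullity identity g(λ) = n − rank(A − λI):
  rank(A − (1)·I) = 2, so dim ker(A − (1)·I) = n − 2 = 2

Summary:
  λ = 1: algebraic multiplicity = 4, geometric multiplicity = 2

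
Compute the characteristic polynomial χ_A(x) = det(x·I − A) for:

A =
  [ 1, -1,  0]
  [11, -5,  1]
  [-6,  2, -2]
x^3 + 6*x^2 + 12*x + 8

Expanding det(x·I − A) (e.g. by cofactor expansion or by noting that A is similar to its Jordan form J, which has the same characteristic polynomial as A) gives
  χ_A(x) = x^3 + 6*x^2 + 12*x + 8
which factors as (x + 2)^3. The eigenvalues (with algebraic multiplicities) are λ = -2 with multiplicity 3.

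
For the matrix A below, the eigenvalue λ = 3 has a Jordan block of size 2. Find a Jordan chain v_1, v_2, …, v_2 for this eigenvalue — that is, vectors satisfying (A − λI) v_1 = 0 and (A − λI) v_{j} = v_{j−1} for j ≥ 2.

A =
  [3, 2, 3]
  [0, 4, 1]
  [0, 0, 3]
A Jordan chain for λ = 3 of length 2:
v_1 = (-1, 0, 0)ᵀ
v_2 = (0, 1, -1)ᵀ

Let N = A − (3)·I. We want v_2 with N^2 v_2 = 0 but N^1 v_2 ≠ 0; then v_{j-1} := N · v_j for j = 2, …, 2.

Pick v_2 = (0, 1, -1)ᵀ.
Then v_1 = N · v_2 = (-1, 0, 0)ᵀ.

Sanity check: (A − (3)·I) v_1 = (0, 0, 0)ᵀ = 0. ✓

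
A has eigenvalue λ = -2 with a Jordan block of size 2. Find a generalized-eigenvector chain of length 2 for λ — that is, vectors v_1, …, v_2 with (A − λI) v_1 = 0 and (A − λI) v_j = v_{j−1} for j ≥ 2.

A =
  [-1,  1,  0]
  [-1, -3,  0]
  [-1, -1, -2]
A Jordan chain for λ = -2 of length 2:
v_1 = (1, -1, -1)ᵀ
v_2 = (1, 0, 0)ᵀ

Let N = A − (-2)·I. We want v_2 with N^2 v_2 = 0 but N^1 v_2 ≠ 0; then v_{j-1} := N · v_j for j = 2, …, 2.

Pick v_2 = (1, 0, 0)ᵀ.
Then v_1 = N · v_2 = (1, -1, -1)ᵀ.

Sanity check: (A − (-2)·I) v_1 = (0, 0, 0)ᵀ = 0. ✓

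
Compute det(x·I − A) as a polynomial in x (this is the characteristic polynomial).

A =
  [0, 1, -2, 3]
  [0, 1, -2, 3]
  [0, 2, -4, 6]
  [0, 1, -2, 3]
x^4

Expanding det(x·I − A) (e.g. by cofactor expansion or by noting that A is similar to its Jordan form J, which has the same characteristic polynomial as A) gives
  χ_A(x) = x^4
which factors as x^4. The eigenvalues (with algebraic multiplicities) are λ = 0 with multiplicity 4.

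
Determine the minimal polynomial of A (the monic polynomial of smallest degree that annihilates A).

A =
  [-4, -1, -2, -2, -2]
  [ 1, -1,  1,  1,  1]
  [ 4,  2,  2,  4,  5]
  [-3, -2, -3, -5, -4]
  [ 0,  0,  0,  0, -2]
x^3 + 6*x^2 + 12*x + 8

The characteristic polynomial is χ_A(x) = (x + 2)^5, so the eigenvalues are known. The minimal polynomial is
  m_A(x) = Π_λ (x − λ)^{k_λ}
where k_λ is the size of the *largest* Jordan block for λ (equivalently, the smallest k with (A − λI)^k v = 0 for every generalised eigenvector v of λ).

  λ = -2: largest Jordan block has size 3, contributing (x + 2)^3

So m_A(x) = (x + 2)^3 = x^3 + 6*x^2 + 12*x + 8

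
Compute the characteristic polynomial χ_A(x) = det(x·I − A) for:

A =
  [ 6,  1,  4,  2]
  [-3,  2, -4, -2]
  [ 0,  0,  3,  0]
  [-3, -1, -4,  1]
x^4 - 12*x^3 + 54*x^2 - 108*x + 81

Expanding det(x·I − A) (e.g. by cofactor expansion or by noting that A is similar to its Jordan form J, which has the same characteristic polynomial as A) gives
  χ_A(x) = x^4 - 12*x^3 + 54*x^2 - 108*x + 81
which factors as (x - 3)^4. The eigenvalues (with algebraic multiplicities) are λ = 3 with multiplicity 4.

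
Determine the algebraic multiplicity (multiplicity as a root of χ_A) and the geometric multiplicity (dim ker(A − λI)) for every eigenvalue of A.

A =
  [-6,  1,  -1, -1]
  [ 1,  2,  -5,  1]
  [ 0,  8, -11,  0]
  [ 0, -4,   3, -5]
λ = -5: alg = 4, geom = 2

Step 1 — factor the characteristic polynomial to read off the algebraic multiplicities:
  χ_A(x) = (x + 5)^4

Step 2 — compute geometric multiplicities via the rank-nullity identity g(λ) = n − rank(A − λI):
  rank(A − (-5)·I) = 2, so dim ker(A − (-5)·I) = n − 2 = 2

Summary:
  λ = -5: algebraic multiplicity = 4, geometric multiplicity = 2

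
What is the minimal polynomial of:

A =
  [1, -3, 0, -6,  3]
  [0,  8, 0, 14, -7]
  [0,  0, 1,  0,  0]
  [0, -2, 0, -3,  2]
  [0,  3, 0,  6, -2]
x^2 - 2*x + 1

The characteristic polynomial is χ_A(x) = (x - 1)^5, so the eigenvalues are known. The minimal polynomial is
  m_A(x) = Π_λ (x − λ)^{k_λ}
where k_λ is the size of the *largest* Jordan block for λ (equivalently, the smallest k with (A − λI)^k v = 0 for every generalised eigenvector v of λ).

  λ = 1: largest Jordan block has size 2, contributing (x − 1)^2

So m_A(x) = (x - 1)^2 = x^2 - 2*x + 1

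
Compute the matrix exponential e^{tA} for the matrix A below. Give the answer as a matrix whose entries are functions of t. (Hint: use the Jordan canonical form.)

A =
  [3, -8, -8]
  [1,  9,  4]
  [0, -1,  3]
e^{tA} =
  [-2*t^2*exp(5*t) - 2*t*exp(5*t) + exp(5*t), -4*t^2*exp(5*t) - 8*t*exp(5*t), -8*t*exp(5*t)]
  [t^2*exp(5*t) + t*exp(5*t), 2*t^2*exp(5*t) + 4*t*exp(5*t) + exp(5*t), 4*t*exp(5*t)]
  [-t^2*exp(5*t)/2, -t^2*exp(5*t) - t*exp(5*t), -2*t*exp(5*t) + exp(5*t)]

Strategy: write A = P · J · P⁻¹ where J is a Jordan canonical form, so e^{tA} = P · e^{tJ} · P⁻¹, and e^{tJ} can be computed block-by-block.

A has Jordan form
J =
  [5, 1, 0]
  [0, 5, 1]
  [0, 0, 5]
(up to reordering of blocks).

Per-block formulas:
  For a 3×3 Jordan block J_3(5): exp(t · J_3(5)) = e^(5t)·(I + t·N + (t^2/2)·N^2), where N is the 3×3 nilpotent shift.

After assembling e^{tJ} and conjugating by P, we get:

e^{tA} =
  [-2*t^2*exp(5*t) - 2*t*exp(5*t) + exp(5*t), -4*t^2*exp(5*t) - 8*t*exp(5*t), -8*t*exp(5*t)]
  [t^2*exp(5*t) + t*exp(5*t), 2*t^2*exp(5*t) + 4*t*exp(5*t) + exp(5*t), 4*t*exp(5*t)]
  [-t^2*exp(5*t)/2, -t^2*exp(5*t) - t*exp(5*t), -2*t*exp(5*t) + exp(5*t)]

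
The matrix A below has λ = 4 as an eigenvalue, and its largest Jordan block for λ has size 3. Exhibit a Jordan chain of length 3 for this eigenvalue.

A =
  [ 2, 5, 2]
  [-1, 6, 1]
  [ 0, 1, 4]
A Jordan chain for λ = 4 of length 3:
v_1 = (-1, 0, -1)ᵀ
v_2 = (-2, -1, 0)ᵀ
v_3 = (1, 0, 0)ᵀ

Let N = A − (4)·I. We want v_3 with N^3 v_3 = 0 but N^2 v_3 ≠ 0; then v_{j-1} := N · v_j for j = 3, …, 2.

Pick v_3 = (1, 0, 0)ᵀ.
Then v_2 = N · v_3 = (-2, -1, 0)ᵀ.
Then v_1 = N · v_2 = (-1, 0, -1)ᵀ.

Sanity check: (A − (4)·I) v_1 = (0, 0, 0)ᵀ = 0. ✓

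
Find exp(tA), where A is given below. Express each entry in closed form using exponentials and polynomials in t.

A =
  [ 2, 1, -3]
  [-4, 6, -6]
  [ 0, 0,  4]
e^{tA} =
  [-2*t*exp(4*t) + exp(4*t), t*exp(4*t), -3*t*exp(4*t)]
  [-4*t*exp(4*t), 2*t*exp(4*t) + exp(4*t), -6*t*exp(4*t)]
  [0, 0, exp(4*t)]

Strategy: write A = P · J · P⁻¹ where J is a Jordan canonical form, so e^{tA} = P · e^{tJ} · P⁻¹, and e^{tJ} can be computed block-by-block.

A has Jordan form
J =
  [4, 1, 0]
  [0, 4, 0]
  [0, 0, 4]
(up to reordering of blocks).

Per-block formulas:
  For a 1×1 block at λ = 4: exp(t · [4]) = [e^(4t)].
  For a 2×2 Jordan block J_2(4): exp(t · J_2(4)) = e^(4t)·(I + t·N), where N is the 2×2 nilpotent shift.

After assembling e^{tJ} and conjugating by P, we get:

e^{tA} =
  [-2*t*exp(4*t) + exp(4*t), t*exp(4*t), -3*t*exp(4*t)]
  [-4*t*exp(4*t), 2*t*exp(4*t) + exp(4*t), -6*t*exp(4*t)]
  [0, 0, exp(4*t)]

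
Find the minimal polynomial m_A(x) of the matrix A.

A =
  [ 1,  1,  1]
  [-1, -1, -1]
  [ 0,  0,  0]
x^2

The characteristic polynomial is χ_A(x) = x^3, so the eigenvalues are known. The minimal polynomial is
  m_A(x) = Π_λ (x − λ)^{k_λ}
where k_λ is the size of the *largest* Jordan block for λ (equivalently, the smallest k with (A − λI)^k v = 0 for every generalised eigenvector v of λ).

  λ = 0: largest Jordan block has size 2, contributing (x − 0)^2

So m_A(x) = x^2 = x^2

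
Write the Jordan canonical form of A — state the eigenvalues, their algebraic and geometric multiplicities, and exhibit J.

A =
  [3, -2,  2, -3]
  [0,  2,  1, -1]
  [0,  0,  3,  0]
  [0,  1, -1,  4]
J_3(3) ⊕ J_1(3)

The characteristic polynomial is
  det(x·I − A) = x^4 - 12*x^3 + 54*x^2 - 108*x + 81 = (x - 3)^4

Eigenvalues and multiplicities (the geometric multiplicity of λ is n − rank(A − λI), which equals the number of Jordan blocks for λ):
  λ = 3: algebraic multiplicity = 4, geometric multiplicity = 2

Determining the block sizes for each eigenvalue:
  λ = 3: with am = 4 and gm = 2, the partition is not yet determined (e.g. several partitions of 4 into 2 parts exist). Let N = A − (3)·I. Computing rank(N^1) = 2, rank(N^2) = 1, rank(N^3) = 0; the number of blocks of size ≥ j is rank(N^{j−1}) − rank(N^j), giving [2, 1, 1]. So we have 1 block(s) of size 3, 1 block(s) of size 1 → block sizes [3, 1]

Assembling the blocks gives a Jordan form
J =
  [3, 1, 0, 0]
  [0, 3, 1, 0]
  [0, 0, 3, 0]
  [0, 0, 0, 3]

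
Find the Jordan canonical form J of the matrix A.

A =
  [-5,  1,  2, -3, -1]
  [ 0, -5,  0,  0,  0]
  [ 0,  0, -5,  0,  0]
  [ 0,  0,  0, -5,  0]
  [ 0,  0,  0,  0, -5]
J_2(-5) ⊕ J_1(-5) ⊕ J_1(-5) ⊕ J_1(-5)

The characteristic polynomial is
  det(x·I − A) = x^5 + 25*x^4 + 250*x^3 + 1250*x^2 + 3125*x + 3125 = (x + 5)^5

Eigenvalues and multiplicities (the geometric multiplicity of λ is n − rank(A − λI), which equals the number of Jordan blocks for λ):
  λ = -5: algebraic multiplicity = 5, geometric multiplicity = 4

Determining the block sizes for each eigenvalue:
  λ = -5: 4 blocks summing to 5 forces exactly one block of size 2 and the rest size 1 → block sizes [2, 1, 1, 1]

Assembling the blocks gives a Jordan form
J =
  [-5,  1,  0,  0,  0]
  [ 0, -5,  0,  0,  0]
  [ 0,  0, -5,  0,  0]
  [ 0,  0,  0, -5,  0]
  [ 0,  0,  0,  0, -5]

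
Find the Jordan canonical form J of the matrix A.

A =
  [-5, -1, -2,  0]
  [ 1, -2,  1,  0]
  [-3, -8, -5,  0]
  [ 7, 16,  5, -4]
J_3(-4) ⊕ J_1(-4)

The characteristic polynomial is
  det(x·I − A) = x^4 + 16*x^3 + 96*x^2 + 256*x + 256 = (x + 4)^4

Eigenvalues and multiplicities (the geometric multiplicity of λ is n − rank(A − λI), which equals the number of Jordan blocks for λ):
  λ = -4: algebraic multiplicity = 4, geometric multiplicity = 2

Determining the block sizes for each eigenvalue:
  λ = -4: with am = 4 and gm = 2, the partition is not yet determined (e.g. several partitions of 4 into 2 parts exist). Let N = A − (-4)·I. Computing rank(N^1) = 2, rank(N^2) = 1, rank(N^3) = 0; the number of blocks of size ≥ j is rank(N^{j−1}) − rank(N^j), giving [2, 1, 1]. So we have 1 block(s) of size 3, 1 block(s) of size 1 → block sizes [3, 1]

Assembling the blocks gives a Jordan form
J =
  [-4,  1,  0,  0]
  [ 0, -4,  1,  0]
  [ 0,  0, -4,  0]
  [ 0,  0,  0, -4]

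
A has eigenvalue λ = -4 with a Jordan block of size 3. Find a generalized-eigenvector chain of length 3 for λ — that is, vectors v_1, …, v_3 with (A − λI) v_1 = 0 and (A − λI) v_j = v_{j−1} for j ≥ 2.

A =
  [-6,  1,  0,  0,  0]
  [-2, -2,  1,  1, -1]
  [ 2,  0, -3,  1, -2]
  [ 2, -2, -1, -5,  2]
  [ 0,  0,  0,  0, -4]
A Jordan chain for λ = -4 of length 3:
v_1 = (2, 4, 0, -4, 0)ᵀ
v_2 = (-2, -2, 2, 2, 0)ᵀ
v_3 = (1, 0, 0, 0, 0)ᵀ

Let N = A − (-4)·I. We want v_3 with N^3 v_3 = 0 but N^2 v_3 ≠ 0; then v_{j-1} := N · v_j for j = 3, …, 2.

Pick v_3 = (1, 0, 0, 0, 0)ᵀ.
Then v_2 = N · v_3 = (-2, -2, 2, 2, 0)ᵀ.
Then v_1 = N · v_2 = (2, 4, 0, -4, 0)ᵀ.

Sanity check: (A − (-4)·I) v_1 = (0, 0, 0, 0, 0)ᵀ = 0. ✓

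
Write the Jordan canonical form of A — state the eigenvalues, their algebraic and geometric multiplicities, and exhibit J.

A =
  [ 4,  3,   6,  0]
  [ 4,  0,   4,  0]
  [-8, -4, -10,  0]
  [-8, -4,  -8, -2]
J_2(-2) ⊕ J_1(-2) ⊕ J_1(-2)

The characteristic polynomial is
  det(x·I − A) = x^4 + 8*x^3 + 24*x^2 + 32*x + 16 = (x + 2)^4

Eigenvalues and multiplicities (the geometric multiplicity of λ is n − rank(A − λI), which equals the number of Jordan blocks for λ):
  λ = -2: algebraic multiplicity = 4, geometric multiplicity = 3

Determining the block sizes for each eigenvalue:
  λ = -2: 3 blocks summing to 4 forces exactly one block of size 2 and the rest size 1 → block sizes [2, 1, 1]

Assembling the blocks gives a Jordan form
J =
  [-2,  1,  0,  0]
  [ 0, -2,  0,  0]
  [ 0,  0, -2,  0]
  [ 0,  0,  0, -2]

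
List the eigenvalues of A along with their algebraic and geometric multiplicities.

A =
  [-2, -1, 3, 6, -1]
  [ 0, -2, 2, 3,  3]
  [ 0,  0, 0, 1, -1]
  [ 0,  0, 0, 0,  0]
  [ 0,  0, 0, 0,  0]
λ = -2: alg = 2, geom = 1; λ = 0: alg = 3, geom = 2

Step 1 — factor the characteristic polynomial to read off the algebraic multiplicities:
  χ_A(x) = x^3*(x + 2)^2

Step 2 — compute geometric multiplicities via the rank-nullity identity g(λ) = n − rank(A − λI):
  rank(A − (-2)·I) = 4, so dim ker(A − (-2)·I) = n − 4 = 1
  rank(A − (0)·I) = 3, so dim ker(A − (0)·I) = n − 3 = 2

Summary:
  λ = -2: algebraic multiplicity = 2, geometric multiplicity = 1
  λ = 0: algebraic multiplicity = 3, geometric multiplicity = 2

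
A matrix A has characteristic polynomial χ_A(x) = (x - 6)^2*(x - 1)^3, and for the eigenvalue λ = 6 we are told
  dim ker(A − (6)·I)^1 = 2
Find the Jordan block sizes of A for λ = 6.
Block sizes for λ = 6: [1, 1]

From the dimensions of kernels of powers, the number of Jordan blocks of size at least j is d_j − d_{j−1} where d_j = dim ker(N^j) (with d_0 = 0). Computing the differences gives [2].
The number of blocks of size exactly k is (#blocks of size ≥ k) − (#blocks of size ≥ k + 1), so the partition is: 2 block(s) of size 1.
In nonincreasing order the block sizes are [1, 1].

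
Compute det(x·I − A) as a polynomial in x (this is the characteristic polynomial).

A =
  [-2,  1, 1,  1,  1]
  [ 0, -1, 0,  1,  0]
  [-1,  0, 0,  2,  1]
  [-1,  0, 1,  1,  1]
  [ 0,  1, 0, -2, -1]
x^5 + 3*x^4 + 3*x^3 + x^2

Expanding det(x·I − A) (e.g. by cofactor expansion or by noting that A is similar to its Jordan form J, which has the same characteristic polynomial as A) gives
  χ_A(x) = x^5 + 3*x^4 + 3*x^3 + x^2
which factors as x^2*(x + 1)^3. The eigenvalues (with algebraic multiplicities) are λ = -1 with multiplicity 3, λ = 0 with multiplicity 2.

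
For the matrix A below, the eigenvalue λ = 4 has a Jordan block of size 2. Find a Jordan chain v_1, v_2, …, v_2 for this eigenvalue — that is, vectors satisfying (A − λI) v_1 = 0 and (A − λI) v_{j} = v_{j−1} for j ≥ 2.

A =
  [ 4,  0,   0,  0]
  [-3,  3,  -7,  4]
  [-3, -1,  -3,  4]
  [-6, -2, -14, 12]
A Jordan chain for λ = 4 of length 2:
v_1 = (0, -3, -3, -6)ᵀ
v_2 = (1, 0, 0, 0)ᵀ

Let N = A − (4)·I. We want v_2 with N^2 v_2 = 0 but N^1 v_2 ≠ 0; then v_{j-1} := N · v_j for j = 2, …, 2.

Pick v_2 = (1, 0, 0, 0)ᵀ.
Then v_1 = N · v_2 = (0, -3, -3, -6)ᵀ.

Sanity check: (A − (4)·I) v_1 = (0, 0, 0, 0)ᵀ = 0. ✓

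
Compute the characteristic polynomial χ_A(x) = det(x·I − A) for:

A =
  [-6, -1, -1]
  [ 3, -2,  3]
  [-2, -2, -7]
x^3 + 15*x^2 + 75*x + 125

Expanding det(x·I − A) (e.g. by cofactor expansion or by noting that A is similar to its Jordan form J, which has the same characteristic polynomial as A) gives
  χ_A(x) = x^3 + 15*x^2 + 75*x + 125
which factors as (x + 5)^3. The eigenvalues (with algebraic multiplicities) are λ = -5 with multiplicity 3.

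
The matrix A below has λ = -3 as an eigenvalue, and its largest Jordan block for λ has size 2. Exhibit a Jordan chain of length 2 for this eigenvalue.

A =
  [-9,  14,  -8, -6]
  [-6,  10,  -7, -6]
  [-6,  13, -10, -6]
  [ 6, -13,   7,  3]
A Jordan chain for λ = -3 of length 2:
v_1 = (2, 1, 1, -1)ᵀ
v_2 = (2, 1, 0, 0)ᵀ

Let N = A − (-3)·I. We want v_2 with N^2 v_2 = 0 but N^1 v_2 ≠ 0; then v_{j-1} := N · v_j for j = 2, …, 2.

Pick v_2 = (2, 1, 0, 0)ᵀ.
Then v_1 = N · v_2 = (2, 1, 1, -1)ᵀ.

Sanity check: (A − (-3)·I) v_1 = (0, 0, 0, 0)ᵀ = 0. ✓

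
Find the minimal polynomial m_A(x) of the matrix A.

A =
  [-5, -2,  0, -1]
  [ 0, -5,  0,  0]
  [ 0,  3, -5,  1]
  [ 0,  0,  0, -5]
x^2 + 10*x + 25

The characteristic polynomial is χ_A(x) = (x + 5)^4, so the eigenvalues are known. The minimal polynomial is
  m_A(x) = Π_λ (x − λ)^{k_λ}
where k_λ is the size of the *largest* Jordan block for λ (equivalently, the smallest k with (A − λI)^k v = 0 for every generalised eigenvector v of λ).

  λ = -5: largest Jordan block has size 2, contributing (x + 5)^2

So m_A(x) = (x + 5)^2 = x^2 + 10*x + 25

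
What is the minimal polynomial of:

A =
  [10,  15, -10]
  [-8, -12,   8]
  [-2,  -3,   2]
x^2

The characteristic polynomial is χ_A(x) = x^3, so the eigenvalues are known. The minimal polynomial is
  m_A(x) = Π_λ (x − λ)^{k_λ}
where k_λ is the size of the *largest* Jordan block for λ (equivalently, the smallest k with (A − λI)^k v = 0 for every generalised eigenvector v of λ).

  λ = 0: largest Jordan block has size 2, contributing (x − 0)^2

So m_A(x) = x^2 = x^2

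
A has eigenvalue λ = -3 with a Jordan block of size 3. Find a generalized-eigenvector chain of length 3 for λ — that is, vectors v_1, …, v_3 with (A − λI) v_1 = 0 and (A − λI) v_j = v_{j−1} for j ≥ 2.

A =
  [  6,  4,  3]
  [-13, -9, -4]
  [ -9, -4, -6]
A Jordan chain for λ = -3 of length 3:
v_1 = (2, -3, -2)ᵀ
v_2 = (9, -13, -9)ᵀ
v_3 = (1, 0, 0)ᵀ

Let N = A − (-3)·I. We want v_3 with N^3 v_3 = 0 but N^2 v_3 ≠ 0; then v_{j-1} := N · v_j for j = 3, …, 2.

Pick v_3 = (1, 0, 0)ᵀ.
Then v_2 = N · v_3 = (9, -13, -9)ᵀ.
Then v_1 = N · v_2 = (2, -3, -2)ᵀ.

Sanity check: (A − (-3)·I) v_1 = (0, 0, 0)ᵀ = 0. ✓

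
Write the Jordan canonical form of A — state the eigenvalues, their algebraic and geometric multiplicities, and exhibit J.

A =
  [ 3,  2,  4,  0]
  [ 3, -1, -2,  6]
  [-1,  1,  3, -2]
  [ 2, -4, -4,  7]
J_3(3) ⊕ J_1(3)

The characteristic polynomial is
  det(x·I − A) = x^4 - 12*x^3 + 54*x^2 - 108*x + 81 = (x - 3)^4

Eigenvalues and multiplicities (the geometric multiplicity of λ is n − rank(A − λI), which equals the number of Jordan blocks for λ):
  λ = 3: algebraic multiplicity = 4, geometric multiplicity = 2

Determining the block sizes for each eigenvalue:
  λ = 3: with am = 4 and gm = 2, the partition is not yet determined (e.g. several partitions of 4 into 2 parts exist). Let N = A − (3)·I. Computing rank(N^1) = 2, rank(N^2) = 1, rank(N^3) = 0; the number of blocks of size ≥ j is rank(N^{j−1}) − rank(N^j), giving [2, 1, 1]. So we have 1 block(s) of size 3, 1 block(s) of size 1 → block sizes [3, 1]

Assembling the blocks gives a Jordan form
J =
  [3, 1, 0, 0]
  [0, 3, 1, 0]
  [0, 0, 3, 0]
  [0, 0, 0, 3]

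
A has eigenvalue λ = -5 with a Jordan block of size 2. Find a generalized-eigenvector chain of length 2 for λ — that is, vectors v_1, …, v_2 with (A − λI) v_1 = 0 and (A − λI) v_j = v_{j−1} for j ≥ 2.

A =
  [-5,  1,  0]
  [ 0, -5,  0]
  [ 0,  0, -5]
A Jordan chain for λ = -5 of length 2:
v_1 = (1, 0, 0)ᵀ
v_2 = (0, 1, 0)ᵀ

Let N = A − (-5)·I. We want v_2 with N^2 v_2 = 0 but N^1 v_2 ≠ 0; then v_{j-1} := N · v_j for j = 2, …, 2.

Pick v_2 = (0, 1, 0)ᵀ.
Then v_1 = N · v_2 = (1, 0, 0)ᵀ.

Sanity check: (A − (-5)·I) v_1 = (0, 0, 0)ᵀ = 0. ✓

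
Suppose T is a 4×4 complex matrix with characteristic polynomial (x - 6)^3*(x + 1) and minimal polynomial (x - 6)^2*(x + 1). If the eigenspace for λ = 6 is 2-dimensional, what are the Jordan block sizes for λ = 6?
Block sizes for λ = 6: [2, 1]

Step 1 — from the characteristic polynomial, algebraic multiplicity of λ = 6 is 3. From dim ker(T − (6)·I) = 2, there are exactly 2 Jordan blocks for λ = 6.
Step 2 — from the minimal polynomial, the factor (x − 6)^2 tells us the largest block for λ = 6 has size 2.
Step 3 — with total size 3, 2 blocks, and largest block 2, the block sizes (in nonincreasing order) are [2, 1].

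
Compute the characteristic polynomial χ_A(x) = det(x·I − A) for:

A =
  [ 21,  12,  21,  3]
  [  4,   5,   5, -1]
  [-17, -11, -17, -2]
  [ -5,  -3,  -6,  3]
x^4 - 12*x^3 + 54*x^2 - 108*x + 81

Expanding det(x·I − A) (e.g. by cofactor expansion or by noting that A is similar to its Jordan form J, which has the same characteristic polynomial as A) gives
  χ_A(x) = x^4 - 12*x^3 + 54*x^2 - 108*x + 81
which factors as (x - 3)^4. The eigenvalues (with algebraic multiplicities) are λ = 3 with multiplicity 4.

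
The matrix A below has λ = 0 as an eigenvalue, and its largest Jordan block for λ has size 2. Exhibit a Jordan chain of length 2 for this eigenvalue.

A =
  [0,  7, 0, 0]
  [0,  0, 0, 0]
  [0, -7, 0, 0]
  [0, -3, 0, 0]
A Jordan chain for λ = 0 of length 2:
v_1 = (7, 0, -7, -3)ᵀ
v_2 = (0, 1, 0, 0)ᵀ

Let N = A − (0)·I. We want v_2 with N^2 v_2 = 0 but N^1 v_2 ≠ 0; then v_{j-1} := N · v_j for j = 2, …, 2.

Pick v_2 = (0, 1, 0, 0)ᵀ.
Then v_1 = N · v_2 = (7, 0, -7, -3)ᵀ.

Sanity check: (A − (0)·I) v_1 = (0, 0, 0, 0)ᵀ = 0. ✓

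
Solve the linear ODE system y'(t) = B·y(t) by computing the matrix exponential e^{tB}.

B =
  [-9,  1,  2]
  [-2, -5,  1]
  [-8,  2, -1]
e^{tB} =
  [-t^2*exp(-5*t) - 4*t*exp(-5*t) + exp(-5*t), t*exp(-5*t), t^2*exp(-5*t)/2 + 2*t*exp(-5*t)]
  [-2*t*exp(-5*t), exp(-5*t), t*exp(-5*t)]
  [-2*t^2*exp(-5*t) - 8*t*exp(-5*t), 2*t*exp(-5*t), t^2*exp(-5*t) + 4*t*exp(-5*t) + exp(-5*t)]

Strategy: write B = P · J · P⁻¹ where J is a Jordan canonical form, so e^{tB} = P · e^{tJ} · P⁻¹, and e^{tJ} can be computed block-by-block.

B has Jordan form
J =
  [-5,  1,  0]
  [ 0, -5,  1]
  [ 0,  0, -5]
(up to reordering of blocks).

Per-block formulas:
  For a 3×3 Jordan block J_3(-5): exp(t · J_3(-5)) = e^(-5t)·(I + t·N + (t^2/2)·N^2), where N is the 3×3 nilpotent shift.

After assembling e^{tJ} and conjugating by P, we get:

e^{tB} =
  [-t^2*exp(-5*t) - 4*t*exp(-5*t) + exp(-5*t), t*exp(-5*t), t^2*exp(-5*t)/2 + 2*t*exp(-5*t)]
  [-2*t*exp(-5*t), exp(-5*t), t*exp(-5*t)]
  [-2*t^2*exp(-5*t) - 8*t*exp(-5*t), 2*t*exp(-5*t), t^2*exp(-5*t) + 4*t*exp(-5*t) + exp(-5*t)]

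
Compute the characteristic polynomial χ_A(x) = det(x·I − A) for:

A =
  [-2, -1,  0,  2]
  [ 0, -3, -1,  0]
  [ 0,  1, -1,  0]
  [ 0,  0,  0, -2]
x^4 + 8*x^3 + 24*x^2 + 32*x + 16

Expanding det(x·I − A) (e.g. by cofactor expansion or by noting that A is similar to its Jordan form J, which has the same characteristic polynomial as A) gives
  χ_A(x) = x^4 + 8*x^3 + 24*x^2 + 32*x + 16
which factors as (x + 2)^4. The eigenvalues (with algebraic multiplicities) are λ = -2 with multiplicity 4.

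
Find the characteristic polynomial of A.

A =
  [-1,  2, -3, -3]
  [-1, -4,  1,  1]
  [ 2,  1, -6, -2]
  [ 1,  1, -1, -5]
x^4 + 16*x^3 + 96*x^2 + 256*x + 256

Expanding det(x·I − A) (e.g. by cofactor expansion or by noting that A is similar to its Jordan form J, which has the same characteristic polynomial as A) gives
  χ_A(x) = x^4 + 16*x^3 + 96*x^2 + 256*x + 256
which factors as (x + 4)^4. The eigenvalues (with algebraic multiplicities) are λ = -4 with multiplicity 4.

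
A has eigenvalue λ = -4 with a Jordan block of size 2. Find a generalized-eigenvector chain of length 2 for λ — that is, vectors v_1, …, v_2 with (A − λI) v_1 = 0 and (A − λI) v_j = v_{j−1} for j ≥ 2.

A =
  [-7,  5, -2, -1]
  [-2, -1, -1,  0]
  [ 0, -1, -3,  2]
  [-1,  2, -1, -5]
A Jordan chain for λ = -4 of length 2:
v_1 = (-3, -2, 0, -1)ᵀ
v_2 = (1, 0, 0, 0)ᵀ

Let N = A − (-4)·I. We want v_2 with N^2 v_2 = 0 but N^1 v_2 ≠ 0; then v_{j-1} := N · v_j for j = 2, …, 2.

Pick v_2 = (1, 0, 0, 0)ᵀ.
Then v_1 = N · v_2 = (-3, -2, 0, -1)ᵀ.

Sanity check: (A − (-4)·I) v_1 = (0, 0, 0, 0)ᵀ = 0. ✓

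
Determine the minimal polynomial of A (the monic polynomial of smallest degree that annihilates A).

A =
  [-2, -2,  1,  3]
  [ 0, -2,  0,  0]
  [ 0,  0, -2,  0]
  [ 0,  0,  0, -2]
x^2 + 4*x + 4

The characteristic polynomial is χ_A(x) = (x + 2)^4, so the eigenvalues are known. The minimal polynomial is
  m_A(x) = Π_λ (x − λ)^{k_λ}
where k_λ is the size of the *largest* Jordan block for λ (equivalently, the smallest k with (A − λI)^k v = 0 for every generalised eigenvector v of λ).

  λ = -2: largest Jordan block has size 2, contributing (x + 2)^2

So m_A(x) = (x + 2)^2 = x^2 + 4*x + 4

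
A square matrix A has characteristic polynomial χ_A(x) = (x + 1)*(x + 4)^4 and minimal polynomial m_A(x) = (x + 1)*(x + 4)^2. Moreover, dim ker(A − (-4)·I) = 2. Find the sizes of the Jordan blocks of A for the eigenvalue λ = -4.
Block sizes for λ = -4: [2, 2]

Step 1 — from the characteristic polynomial, algebraic multiplicity of λ = -4 is 4. From dim ker(A − (-4)·I) = 2, there are exactly 2 Jordan blocks for λ = -4.
Step 2 — from the minimal polynomial, the factor (x + 4)^2 tells us the largest block for λ = -4 has size 2.
Step 3 — with total size 4, 2 blocks, and largest block 2, the block sizes (in nonincreasing order) are [2, 2].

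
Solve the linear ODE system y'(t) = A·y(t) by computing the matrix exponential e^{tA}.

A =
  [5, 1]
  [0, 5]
e^{tA} =
  [exp(5*t), t*exp(5*t)]
  [0, exp(5*t)]

Strategy: write A = P · J · P⁻¹ where J is a Jordan canonical form, so e^{tA} = P · e^{tJ} · P⁻¹, and e^{tJ} can be computed block-by-block.

A has Jordan form
J =
  [5, 1]
  [0, 5]
(up to reordering of blocks).

Per-block formulas:
  For a 2×2 Jordan block J_2(5): exp(t · J_2(5)) = e^(5t)·(I + t·N), where N is the 2×2 nilpotent shift.

After assembling e^{tJ} and conjugating by P, we get:

e^{tA} =
  [exp(5*t), t*exp(5*t)]
  [0, exp(5*t)]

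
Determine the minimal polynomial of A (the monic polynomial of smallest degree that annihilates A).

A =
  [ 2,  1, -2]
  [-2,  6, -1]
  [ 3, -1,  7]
x^3 - 15*x^2 + 75*x - 125

The characteristic polynomial is χ_A(x) = (x - 5)^3, so the eigenvalues are known. The minimal polynomial is
  m_A(x) = Π_λ (x − λ)^{k_λ}
where k_λ is the size of the *largest* Jordan block for λ (equivalently, the smallest k with (A − λI)^k v = 0 for every generalised eigenvector v of λ).

  λ = 5: largest Jordan block has size 3, contributing (x − 5)^3

So m_A(x) = (x - 5)^3 = x^3 - 15*x^2 + 75*x - 125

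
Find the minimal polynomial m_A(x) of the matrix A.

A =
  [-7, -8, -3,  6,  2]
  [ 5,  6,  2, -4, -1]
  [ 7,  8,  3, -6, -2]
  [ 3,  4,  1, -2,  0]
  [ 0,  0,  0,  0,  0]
x^3

The characteristic polynomial is χ_A(x) = x^5, so the eigenvalues are known. The minimal polynomial is
  m_A(x) = Π_λ (x − λ)^{k_λ}
where k_λ is the size of the *largest* Jordan block for λ (equivalently, the smallest k with (A − λI)^k v = 0 for every generalised eigenvector v of λ).

  λ = 0: largest Jordan block has size 3, contributing (x − 0)^3

So m_A(x) = x^3 = x^3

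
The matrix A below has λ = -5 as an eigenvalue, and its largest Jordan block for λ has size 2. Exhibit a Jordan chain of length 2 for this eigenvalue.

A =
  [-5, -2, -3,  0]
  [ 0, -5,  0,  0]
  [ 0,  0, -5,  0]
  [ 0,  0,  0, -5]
A Jordan chain for λ = -5 of length 2:
v_1 = (-2, 0, 0, 0)ᵀ
v_2 = (0, 1, 0, 0)ᵀ

Let N = A − (-5)·I. We want v_2 with N^2 v_2 = 0 but N^1 v_2 ≠ 0; then v_{j-1} := N · v_j for j = 2, …, 2.

Pick v_2 = (0, 1, 0, 0)ᵀ.
Then v_1 = N · v_2 = (-2, 0, 0, 0)ᵀ.

Sanity check: (A − (-5)·I) v_1 = (0, 0, 0, 0)ᵀ = 0. ✓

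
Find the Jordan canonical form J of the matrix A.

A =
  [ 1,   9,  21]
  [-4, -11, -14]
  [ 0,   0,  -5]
J_2(-5) ⊕ J_1(-5)

The characteristic polynomial is
  det(x·I − A) = x^3 + 15*x^2 + 75*x + 125 = (x + 5)^3

Eigenvalues and multiplicities (the geometric multiplicity of λ is n − rank(A − λI), which equals the number of Jordan blocks for λ):
  λ = -5: algebraic multiplicity = 3, geometric multiplicity = 2

Determining the block sizes for each eigenvalue:
  λ = -5: 2 blocks summing to 3 forces exactly one block of size 2 and the rest size 1 → block sizes [2, 1]

Assembling the blocks gives a Jordan form
J =
  [-5,  1,  0]
  [ 0, -5,  0]
  [ 0,  0, -5]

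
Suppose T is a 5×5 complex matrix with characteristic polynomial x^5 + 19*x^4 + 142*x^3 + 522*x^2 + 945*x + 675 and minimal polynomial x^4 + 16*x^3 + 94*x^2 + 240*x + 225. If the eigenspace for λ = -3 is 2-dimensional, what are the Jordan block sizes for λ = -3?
Block sizes for λ = -3: [2, 1]

Step 1 — from the characteristic polynomial, algebraic multiplicity of λ = -3 is 3. From dim ker(T − (-3)·I) = 2, there are exactly 2 Jordan blocks for λ = -3.
Step 2 — from the minimal polynomial, the factor (x + 3)^2 tells us the largest block for λ = -3 has size 2.
Step 3 — with total size 3, 2 blocks, and largest block 2, the block sizes (in nonincreasing order) are [2, 1].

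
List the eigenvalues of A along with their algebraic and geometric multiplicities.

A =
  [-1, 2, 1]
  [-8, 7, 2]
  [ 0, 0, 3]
λ = 3: alg = 3, geom = 2

Step 1 — factor the characteristic polynomial to read off the algebraic multiplicities:
  χ_A(x) = (x - 3)^3

Step 2 — compute geometric multiplicities via the rank-nullity identity g(λ) = n − rank(A − λI):
  rank(A − (3)·I) = 1, so dim ker(A − (3)·I) = n − 1 = 2

Summary:
  λ = 3: algebraic multiplicity = 3, geometric multiplicity = 2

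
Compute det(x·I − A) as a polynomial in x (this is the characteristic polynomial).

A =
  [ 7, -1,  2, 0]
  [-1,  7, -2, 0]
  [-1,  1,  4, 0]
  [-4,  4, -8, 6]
x^4 - 24*x^3 + 216*x^2 - 864*x + 1296

Expanding det(x·I − A) (e.g. by cofactor expansion or by noting that A is similar to its Jordan form J, which has the same characteristic polynomial as A) gives
  χ_A(x) = x^4 - 24*x^3 + 216*x^2 - 864*x + 1296
which factors as (x - 6)^4. The eigenvalues (with algebraic multiplicities) are λ = 6 with multiplicity 4.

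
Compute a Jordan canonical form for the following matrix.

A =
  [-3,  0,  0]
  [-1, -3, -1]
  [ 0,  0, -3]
J_2(-3) ⊕ J_1(-3)

The characteristic polynomial is
  det(x·I − A) = x^3 + 9*x^2 + 27*x + 27 = (x + 3)^3

Eigenvalues and multiplicities (the geometric multiplicity of λ is n − rank(A − λI), which equals the number of Jordan blocks for λ):
  λ = -3: algebraic multiplicity = 3, geometric multiplicity = 2

Determining the block sizes for each eigenvalue:
  λ = -3: 2 blocks summing to 3 forces exactly one block of size 2 and the rest size 1 → block sizes [2, 1]

Assembling the blocks gives a Jordan form
J =
  [-3,  1,  0]
  [ 0, -3,  0]
  [ 0,  0, -3]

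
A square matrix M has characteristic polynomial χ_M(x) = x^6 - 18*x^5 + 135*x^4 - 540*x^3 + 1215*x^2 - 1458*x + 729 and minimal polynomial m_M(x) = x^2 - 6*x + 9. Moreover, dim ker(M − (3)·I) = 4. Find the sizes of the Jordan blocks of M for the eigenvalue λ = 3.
Block sizes for λ = 3: [2, 2, 1, 1]

Step 1 — from the characteristic polynomial, algebraic multiplicity of λ = 3 is 6. From dim ker(M − (3)·I) = 4, there are exactly 4 Jordan blocks for λ = 3.
Step 2 — from the minimal polynomial, the factor (x − 3)^2 tells us the largest block for λ = 3 has size 2.
Step 3 — with total size 6, 4 blocks, and largest block 2, the block sizes (in nonincreasing order) are [2, 2, 1, 1].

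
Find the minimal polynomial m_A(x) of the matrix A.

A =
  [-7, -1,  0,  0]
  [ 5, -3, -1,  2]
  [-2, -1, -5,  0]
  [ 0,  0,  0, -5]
x^3 + 15*x^2 + 75*x + 125

The characteristic polynomial is χ_A(x) = (x + 5)^4, so the eigenvalues are known. The minimal polynomial is
  m_A(x) = Π_λ (x − λ)^{k_λ}
where k_λ is the size of the *largest* Jordan block for λ (equivalently, the smallest k with (A − λI)^k v = 0 for every generalised eigenvector v of λ).

  λ = -5: largest Jordan block has size 3, contributing (x + 5)^3

So m_A(x) = (x + 5)^3 = x^3 + 15*x^2 + 75*x + 125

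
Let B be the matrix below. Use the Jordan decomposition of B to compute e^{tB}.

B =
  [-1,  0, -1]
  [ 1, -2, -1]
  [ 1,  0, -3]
e^{tB} =
  [t*exp(-2*t) + exp(-2*t), 0, -t*exp(-2*t)]
  [t*exp(-2*t), exp(-2*t), -t*exp(-2*t)]
  [t*exp(-2*t), 0, -t*exp(-2*t) + exp(-2*t)]

Strategy: write B = P · J · P⁻¹ where J is a Jordan canonical form, so e^{tB} = P · e^{tJ} · P⁻¹, and e^{tJ} can be computed block-by-block.

B has Jordan form
J =
  [-2,  1,  0]
  [ 0, -2,  0]
  [ 0,  0, -2]
(up to reordering of blocks).

Per-block formulas:
  For a 2×2 Jordan block J_2(-2): exp(t · J_2(-2)) = e^(-2t)·(I + t·N), where N is the 2×2 nilpotent shift.
  For a 1×1 block at λ = -2: exp(t · [-2]) = [e^(-2t)].

After assembling e^{tJ} and conjugating by P, we get:

e^{tB} =
  [t*exp(-2*t) + exp(-2*t), 0, -t*exp(-2*t)]
  [t*exp(-2*t), exp(-2*t), -t*exp(-2*t)]
  [t*exp(-2*t), 0, -t*exp(-2*t) + exp(-2*t)]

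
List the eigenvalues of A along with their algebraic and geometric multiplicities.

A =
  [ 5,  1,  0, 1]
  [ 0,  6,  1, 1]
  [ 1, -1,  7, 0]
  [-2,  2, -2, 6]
λ = 6: alg = 4, geom = 2

Step 1 — factor the characteristic polynomial to read off the algebraic multiplicities:
  χ_A(x) = (x - 6)^4

Step 2 — compute geometric multiplicities via the rank-nullity identity g(λ) = n − rank(A − λI):
  rank(A − (6)·I) = 2, so dim ker(A − (6)·I) = n − 2 = 2

Summary:
  λ = 6: algebraic multiplicity = 4, geometric multiplicity = 2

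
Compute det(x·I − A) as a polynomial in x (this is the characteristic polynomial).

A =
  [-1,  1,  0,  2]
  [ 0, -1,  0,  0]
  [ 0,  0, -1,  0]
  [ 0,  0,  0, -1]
x^4 + 4*x^3 + 6*x^2 + 4*x + 1

Expanding det(x·I − A) (e.g. by cofactor expansion or by noting that A is similar to its Jordan form J, which has the same characteristic polynomial as A) gives
  χ_A(x) = x^4 + 4*x^3 + 6*x^2 + 4*x + 1
which factors as (x + 1)^4. The eigenvalues (with algebraic multiplicities) are λ = -1 with multiplicity 4.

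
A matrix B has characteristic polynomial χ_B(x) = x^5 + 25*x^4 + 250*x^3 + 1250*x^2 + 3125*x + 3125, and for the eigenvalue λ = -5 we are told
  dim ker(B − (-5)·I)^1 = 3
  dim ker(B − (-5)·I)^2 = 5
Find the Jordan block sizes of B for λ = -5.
Block sizes for λ = -5: [2, 2, 1]

From the dimensions of kernels of powers, the number of Jordan blocks of size at least j is d_j − d_{j−1} where d_j = dim ker(N^j) (with d_0 = 0). Computing the differences gives [3, 2].
The number of blocks of size exactly k is (#blocks of size ≥ k) − (#blocks of size ≥ k + 1), so the partition is: 1 block(s) of size 1, 2 block(s) of size 2.
In nonincreasing order the block sizes are [2, 2, 1].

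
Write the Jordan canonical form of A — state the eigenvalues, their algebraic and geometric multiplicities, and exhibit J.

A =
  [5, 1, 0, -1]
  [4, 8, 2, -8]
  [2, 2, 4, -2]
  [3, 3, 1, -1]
J_3(4) ⊕ J_1(4)

The characteristic polynomial is
  det(x·I − A) = x^4 - 16*x^3 + 96*x^2 - 256*x + 256 = (x - 4)^4

Eigenvalues and multiplicities (the geometric multiplicity of λ is n − rank(A − λI), which equals the number of Jordan blocks for λ):
  λ = 4: algebraic multiplicity = 4, geometric multiplicity = 2

Determining the block sizes for each eigenvalue:
  λ = 4: with am = 4 and gm = 2, the partition is not yet determined (e.g. several partitions of 4 into 2 parts exist). Let N = A − (4)·I. Computing rank(N^1) = 2, rank(N^2) = 1, rank(N^3) = 0; the number of blocks of size ≥ j is rank(N^{j−1}) − rank(N^j), giving [2, 1, 1]. So we have 1 block(s) of size 3, 1 block(s) of size 1 → block sizes [3, 1]

Assembling the blocks gives a Jordan form
J =
  [4, 1, 0, 0]
  [0, 4, 1, 0]
  [0, 0, 4, 0]
  [0, 0, 0, 4]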